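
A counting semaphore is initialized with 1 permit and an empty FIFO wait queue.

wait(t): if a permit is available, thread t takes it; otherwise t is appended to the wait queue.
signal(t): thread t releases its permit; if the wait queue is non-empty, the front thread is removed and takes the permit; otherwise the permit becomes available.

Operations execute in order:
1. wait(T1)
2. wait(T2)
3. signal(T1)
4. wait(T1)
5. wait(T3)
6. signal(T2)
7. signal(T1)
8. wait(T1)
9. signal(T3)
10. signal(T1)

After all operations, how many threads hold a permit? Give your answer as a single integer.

Answer: 0

Derivation:
Step 1: wait(T1) -> count=0 queue=[] holders={T1}
Step 2: wait(T2) -> count=0 queue=[T2] holders={T1}
Step 3: signal(T1) -> count=0 queue=[] holders={T2}
Step 4: wait(T1) -> count=0 queue=[T1] holders={T2}
Step 5: wait(T3) -> count=0 queue=[T1,T3] holders={T2}
Step 6: signal(T2) -> count=0 queue=[T3] holders={T1}
Step 7: signal(T1) -> count=0 queue=[] holders={T3}
Step 8: wait(T1) -> count=0 queue=[T1] holders={T3}
Step 9: signal(T3) -> count=0 queue=[] holders={T1}
Step 10: signal(T1) -> count=1 queue=[] holders={none}
Final holders: {none} -> 0 thread(s)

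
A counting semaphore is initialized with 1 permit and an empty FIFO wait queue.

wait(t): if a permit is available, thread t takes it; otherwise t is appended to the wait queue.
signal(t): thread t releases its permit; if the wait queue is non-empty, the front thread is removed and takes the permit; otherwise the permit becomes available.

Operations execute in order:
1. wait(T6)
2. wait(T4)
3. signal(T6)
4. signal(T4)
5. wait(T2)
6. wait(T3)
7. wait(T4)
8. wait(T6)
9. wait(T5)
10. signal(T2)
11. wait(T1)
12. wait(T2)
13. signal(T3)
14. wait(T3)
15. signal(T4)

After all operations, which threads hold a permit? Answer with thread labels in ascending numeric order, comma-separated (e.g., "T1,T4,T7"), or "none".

Answer: T6

Derivation:
Step 1: wait(T6) -> count=0 queue=[] holders={T6}
Step 2: wait(T4) -> count=0 queue=[T4] holders={T6}
Step 3: signal(T6) -> count=0 queue=[] holders={T4}
Step 4: signal(T4) -> count=1 queue=[] holders={none}
Step 5: wait(T2) -> count=0 queue=[] holders={T2}
Step 6: wait(T3) -> count=0 queue=[T3] holders={T2}
Step 7: wait(T4) -> count=0 queue=[T3,T4] holders={T2}
Step 8: wait(T6) -> count=0 queue=[T3,T4,T6] holders={T2}
Step 9: wait(T5) -> count=0 queue=[T3,T4,T6,T5] holders={T2}
Step 10: signal(T2) -> count=0 queue=[T4,T6,T5] holders={T3}
Step 11: wait(T1) -> count=0 queue=[T4,T6,T5,T1] holders={T3}
Step 12: wait(T2) -> count=0 queue=[T4,T6,T5,T1,T2] holders={T3}
Step 13: signal(T3) -> count=0 queue=[T6,T5,T1,T2] holders={T4}
Step 14: wait(T3) -> count=0 queue=[T6,T5,T1,T2,T3] holders={T4}
Step 15: signal(T4) -> count=0 queue=[T5,T1,T2,T3] holders={T6}
Final holders: T6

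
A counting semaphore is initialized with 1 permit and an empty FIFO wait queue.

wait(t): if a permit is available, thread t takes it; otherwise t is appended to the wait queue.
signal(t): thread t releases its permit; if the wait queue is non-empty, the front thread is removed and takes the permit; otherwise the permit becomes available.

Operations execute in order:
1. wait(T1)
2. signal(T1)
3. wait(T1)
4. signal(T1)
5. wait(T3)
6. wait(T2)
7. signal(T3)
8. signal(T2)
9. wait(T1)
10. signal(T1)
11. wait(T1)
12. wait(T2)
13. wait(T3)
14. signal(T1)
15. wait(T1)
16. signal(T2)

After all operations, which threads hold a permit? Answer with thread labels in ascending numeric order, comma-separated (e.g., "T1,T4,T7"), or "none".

Step 1: wait(T1) -> count=0 queue=[] holders={T1}
Step 2: signal(T1) -> count=1 queue=[] holders={none}
Step 3: wait(T1) -> count=0 queue=[] holders={T1}
Step 4: signal(T1) -> count=1 queue=[] holders={none}
Step 5: wait(T3) -> count=0 queue=[] holders={T3}
Step 6: wait(T2) -> count=0 queue=[T2] holders={T3}
Step 7: signal(T3) -> count=0 queue=[] holders={T2}
Step 8: signal(T2) -> count=1 queue=[] holders={none}
Step 9: wait(T1) -> count=0 queue=[] holders={T1}
Step 10: signal(T1) -> count=1 queue=[] holders={none}
Step 11: wait(T1) -> count=0 queue=[] holders={T1}
Step 12: wait(T2) -> count=0 queue=[T2] holders={T1}
Step 13: wait(T3) -> count=0 queue=[T2,T3] holders={T1}
Step 14: signal(T1) -> count=0 queue=[T3] holders={T2}
Step 15: wait(T1) -> count=0 queue=[T3,T1] holders={T2}
Step 16: signal(T2) -> count=0 queue=[T1] holders={T3}
Final holders: T3

Answer: T3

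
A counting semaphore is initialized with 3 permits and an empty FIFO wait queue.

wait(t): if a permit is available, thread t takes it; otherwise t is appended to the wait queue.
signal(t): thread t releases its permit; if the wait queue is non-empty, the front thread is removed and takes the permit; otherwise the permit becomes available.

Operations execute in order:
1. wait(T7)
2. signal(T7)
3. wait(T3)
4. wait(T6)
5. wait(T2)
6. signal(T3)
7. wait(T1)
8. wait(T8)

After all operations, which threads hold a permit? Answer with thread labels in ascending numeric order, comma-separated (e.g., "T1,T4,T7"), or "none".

Answer: T1,T2,T6

Derivation:
Step 1: wait(T7) -> count=2 queue=[] holders={T7}
Step 2: signal(T7) -> count=3 queue=[] holders={none}
Step 3: wait(T3) -> count=2 queue=[] holders={T3}
Step 4: wait(T6) -> count=1 queue=[] holders={T3,T6}
Step 5: wait(T2) -> count=0 queue=[] holders={T2,T3,T6}
Step 6: signal(T3) -> count=1 queue=[] holders={T2,T6}
Step 7: wait(T1) -> count=0 queue=[] holders={T1,T2,T6}
Step 8: wait(T8) -> count=0 queue=[T8] holders={T1,T2,T6}
Final holders: T1,T2,T6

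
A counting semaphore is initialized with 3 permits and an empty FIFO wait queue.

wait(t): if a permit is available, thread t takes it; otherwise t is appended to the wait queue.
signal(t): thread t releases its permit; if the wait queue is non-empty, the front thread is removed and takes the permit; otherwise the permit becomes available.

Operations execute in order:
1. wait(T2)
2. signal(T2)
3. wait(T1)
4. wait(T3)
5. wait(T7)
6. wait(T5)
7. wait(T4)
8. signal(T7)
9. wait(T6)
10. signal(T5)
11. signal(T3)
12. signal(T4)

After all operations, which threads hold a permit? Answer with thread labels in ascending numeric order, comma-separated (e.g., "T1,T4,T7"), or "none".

Answer: T1,T6

Derivation:
Step 1: wait(T2) -> count=2 queue=[] holders={T2}
Step 2: signal(T2) -> count=3 queue=[] holders={none}
Step 3: wait(T1) -> count=2 queue=[] holders={T1}
Step 4: wait(T3) -> count=1 queue=[] holders={T1,T3}
Step 5: wait(T7) -> count=0 queue=[] holders={T1,T3,T7}
Step 6: wait(T5) -> count=0 queue=[T5] holders={T1,T3,T7}
Step 7: wait(T4) -> count=0 queue=[T5,T4] holders={T1,T3,T7}
Step 8: signal(T7) -> count=0 queue=[T4] holders={T1,T3,T5}
Step 9: wait(T6) -> count=0 queue=[T4,T6] holders={T1,T3,T5}
Step 10: signal(T5) -> count=0 queue=[T6] holders={T1,T3,T4}
Step 11: signal(T3) -> count=0 queue=[] holders={T1,T4,T6}
Step 12: signal(T4) -> count=1 queue=[] holders={T1,T6}
Final holders: T1,T6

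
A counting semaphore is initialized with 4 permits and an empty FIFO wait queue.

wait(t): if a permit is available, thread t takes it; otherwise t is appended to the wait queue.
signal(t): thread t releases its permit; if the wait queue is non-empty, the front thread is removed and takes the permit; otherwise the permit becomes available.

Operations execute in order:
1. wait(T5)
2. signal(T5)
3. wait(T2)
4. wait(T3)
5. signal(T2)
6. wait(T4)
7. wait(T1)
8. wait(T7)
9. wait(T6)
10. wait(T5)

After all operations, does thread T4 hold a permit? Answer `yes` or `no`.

Step 1: wait(T5) -> count=3 queue=[] holders={T5}
Step 2: signal(T5) -> count=4 queue=[] holders={none}
Step 3: wait(T2) -> count=3 queue=[] holders={T2}
Step 4: wait(T3) -> count=2 queue=[] holders={T2,T3}
Step 5: signal(T2) -> count=3 queue=[] holders={T3}
Step 6: wait(T4) -> count=2 queue=[] holders={T3,T4}
Step 7: wait(T1) -> count=1 queue=[] holders={T1,T3,T4}
Step 8: wait(T7) -> count=0 queue=[] holders={T1,T3,T4,T7}
Step 9: wait(T6) -> count=0 queue=[T6] holders={T1,T3,T4,T7}
Step 10: wait(T5) -> count=0 queue=[T6,T5] holders={T1,T3,T4,T7}
Final holders: {T1,T3,T4,T7} -> T4 in holders

Answer: yes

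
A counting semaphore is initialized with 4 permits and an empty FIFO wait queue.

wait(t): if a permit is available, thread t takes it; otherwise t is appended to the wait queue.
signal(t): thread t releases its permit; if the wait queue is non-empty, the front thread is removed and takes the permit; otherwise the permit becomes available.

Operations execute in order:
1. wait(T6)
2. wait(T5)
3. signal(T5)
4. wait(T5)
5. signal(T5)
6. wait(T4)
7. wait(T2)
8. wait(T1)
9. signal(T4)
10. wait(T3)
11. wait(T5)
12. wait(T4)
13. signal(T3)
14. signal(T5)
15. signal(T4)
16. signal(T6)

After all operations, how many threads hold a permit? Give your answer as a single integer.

Answer: 2

Derivation:
Step 1: wait(T6) -> count=3 queue=[] holders={T6}
Step 2: wait(T5) -> count=2 queue=[] holders={T5,T6}
Step 3: signal(T5) -> count=3 queue=[] holders={T6}
Step 4: wait(T5) -> count=2 queue=[] holders={T5,T6}
Step 5: signal(T5) -> count=3 queue=[] holders={T6}
Step 6: wait(T4) -> count=2 queue=[] holders={T4,T6}
Step 7: wait(T2) -> count=1 queue=[] holders={T2,T4,T6}
Step 8: wait(T1) -> count=0 queue=[] holders={T1,T2,T4,T6}
Step 9: signal(T4) -> count=1 queue=[] holders={T1,T2,T6}
Step 10: wait(T3) -> count=0 queue=[] holders={T1,T2,T3,T6}
Step 11: wait(T5) -> count=0 queue=[T5] holders={T1,T2,T3,T6}
Step 12: wait(T4) -> count=0 queue=[T5,T4] holders={T1,T2,T3,T6}
Step 13: signal(T3) -> count=0 queue=[T4] holders={T1,T2,T5,T6}
Step 14: signal(T5) -> count=0 queue=[] holders={T1,T2,T4,T6}
Step 15: signal(T4) -> count=1 queue=[] holders={T1,T2,T6}
Step 16: signal(T6) -> count=2 queue=[] holders={T1,T2}
Final holders: {T1,T2} -> 2 thread(s)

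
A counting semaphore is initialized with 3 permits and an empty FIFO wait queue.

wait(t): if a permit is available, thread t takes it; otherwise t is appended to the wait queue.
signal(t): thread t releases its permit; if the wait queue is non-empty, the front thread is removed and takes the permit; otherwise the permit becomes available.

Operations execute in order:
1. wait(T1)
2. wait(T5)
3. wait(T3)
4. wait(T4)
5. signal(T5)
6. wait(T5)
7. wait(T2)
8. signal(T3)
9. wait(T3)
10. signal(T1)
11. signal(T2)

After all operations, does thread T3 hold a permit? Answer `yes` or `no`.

Step 1: wait(T1) -> count=2 queue=[] holders={T1}
Step 2: wait(T5) -> count=1 queue=[] holders={T1,T5}
Step 3: wait(T3) -> count=0 queue=[] holders={T1,T3,T5}
Step 4: wait(T4) -> count=0 queue=[T4] holders={T1,T3,T5}
Step 5: signal(T5) -> count=0 queue=[] holders={T1,T3,T4}
Step 6: wait(T5) -> count=0 queue=[T5] holders={T1,T3,T4}
Step 7: wait(T2) -> count=0 queue=[T5,T2] holders={T1,T3,T4}
Step 8: signal(T3) -> count=0 queue=[T2] holders={T1,T4,T5}
Step 9: wait(T3) -> count=0 queue=[T2,T3] holders={T1,T4,T5}
Step 10: signal(T1) -> count=0 queue=[T3] holders={T2,T4,T5}
Step 11: signal(T2) -> count=0 queue=[] holders={T3,T4,T5}
Final holders: {T3,T4,T5} -> T3 in holders

Answer: yes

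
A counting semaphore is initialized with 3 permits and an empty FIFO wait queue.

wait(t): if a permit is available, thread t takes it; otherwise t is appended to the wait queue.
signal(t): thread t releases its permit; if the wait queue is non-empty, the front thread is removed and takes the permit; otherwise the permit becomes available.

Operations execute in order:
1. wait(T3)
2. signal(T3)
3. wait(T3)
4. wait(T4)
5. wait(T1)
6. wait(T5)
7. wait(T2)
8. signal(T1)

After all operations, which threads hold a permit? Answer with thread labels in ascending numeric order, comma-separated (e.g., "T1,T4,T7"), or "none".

Answer: T3,T4,T5

Derivation:
Step 1: wait(T3) -> count=2 queue=[] holders={T3}
Step 2: signal(T3) -> count=3 queue=[] holders={none}
Step 3: wait(T3) -> count=2 queue=[] holders={T3}
Step 4: wait(T4) -> count=1 queue=[] holders={T3,T4}
Step 5: wait(T1) -> count=0 queue=[] holders={T1,T3,T4}
Step 6: wait(T5) -> count=0 queue=[T5] holders={T1,T3,T4}
Step 7: wait(T2) -> count=0 queue=[T5,T2] holders={T1,T3,T4}
Step 8: signal(T1) -> count=0 queue=[T2] holders={T3,T4,T5}
Final holders: T3,T4,T5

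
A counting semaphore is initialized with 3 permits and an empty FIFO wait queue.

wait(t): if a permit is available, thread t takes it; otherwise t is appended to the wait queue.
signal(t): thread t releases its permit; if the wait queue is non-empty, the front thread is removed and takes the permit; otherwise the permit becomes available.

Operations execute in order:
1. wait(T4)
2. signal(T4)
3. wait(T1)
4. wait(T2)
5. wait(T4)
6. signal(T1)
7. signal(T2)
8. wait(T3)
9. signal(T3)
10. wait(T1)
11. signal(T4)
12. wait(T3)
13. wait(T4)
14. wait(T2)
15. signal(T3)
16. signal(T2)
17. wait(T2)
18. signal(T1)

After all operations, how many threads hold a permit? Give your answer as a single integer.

Answer: 2

Derivation:
Step 1: wait(T4) -> count=2 queue=[] holders={T4}
Step 2: signal(T4) -> count=3 queue=[] holders={none}
Step 3: wait(T1) -> count=2 queue=[] holders={T1}
Step 4: wait(T2) -> count=1 queue=[] holders={T1,T2}
Step 5: wait(T4) -> count=0 queue=[] holders={T1,T2,T4}
Step 6: signal(T1) -> count=1 queue=[] holders={T2,T4}
Step 7: signal(T2) -> count=2 queue=[] holders={T4}
Step 8: wait(T3) -> count=1 queue=[] holders={T3,T4}
Step 9: signal(T3) -> count=2 queue=[] holders={T4}
Step 10: wait(T1) -> count=1 queue=[] holders={T1,T4}
Step 11: signal(T4) -> count=2 queue=[] holders={T1}
Step 12: wait(T3) -> count=1 queue=[] holders={T1,T3}
Step 13: wait(T4) -> count=0 queue=[] holders={T1,T3,T4}
Step 14: wait(T2) -> count=0 queue=[T2] holders={T1,T3,T4}
Step 15: signal(T3) -> count=0 queue=[] holders={T1,T2,T4}
Step 16: signal(T2) -> count=1 queue=[] holders={T1,T4}
Step 17: wait(T2) -> count=0 queue=[] holders={T1,T2,T4}
Step 18: signal(T1) -> count=1 queue=[] holders={T2,T4}
Final holders: {T2,T4} -> 2 thread(s)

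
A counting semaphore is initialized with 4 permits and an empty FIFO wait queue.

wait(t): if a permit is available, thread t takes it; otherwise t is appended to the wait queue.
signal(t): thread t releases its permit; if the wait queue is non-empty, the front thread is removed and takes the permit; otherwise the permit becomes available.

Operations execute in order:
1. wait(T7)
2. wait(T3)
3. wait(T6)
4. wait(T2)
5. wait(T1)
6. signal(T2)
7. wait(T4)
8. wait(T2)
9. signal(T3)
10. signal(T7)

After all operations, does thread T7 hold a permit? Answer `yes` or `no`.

Answer: no

Derivation:
Step 1: wait(T7) -> count=3 queue=[] holders={T7}
Step 2: wait(T3) -> count=2 queue=[] holders={T3,T7}
Step 3: wait(T6) -> count=1 queue=[] holders={T3,T6,T7}
Step 4: wait(T2) -> count=0 queue=[] holders={T2,T3,T6,T7}
Step 5: wait(T1) -> count=0 queue=[T1] holders={T2,T3,T6,T7}
Step 6: signal(T2) -> count=0 queue=[] holders={T1,T3,T6,T7}
Step 7: wait(T4) -> count=0 queue=[T4] holders={T1,T3,T6,T7}
Step 8: wait(T2) -> count=0 queue=[T4,T2] holders={T1,T3,T6,T7}
Step 9: signal(T3) -> count=0 queue=[T2] holders={T1,T4,T6,T7}
Step 10: signal(T7) -> count=0 queue=[] holders={T1,T2,T4,T6}
Final holders: {T1,T2,T4,T6} -> T7 not in holders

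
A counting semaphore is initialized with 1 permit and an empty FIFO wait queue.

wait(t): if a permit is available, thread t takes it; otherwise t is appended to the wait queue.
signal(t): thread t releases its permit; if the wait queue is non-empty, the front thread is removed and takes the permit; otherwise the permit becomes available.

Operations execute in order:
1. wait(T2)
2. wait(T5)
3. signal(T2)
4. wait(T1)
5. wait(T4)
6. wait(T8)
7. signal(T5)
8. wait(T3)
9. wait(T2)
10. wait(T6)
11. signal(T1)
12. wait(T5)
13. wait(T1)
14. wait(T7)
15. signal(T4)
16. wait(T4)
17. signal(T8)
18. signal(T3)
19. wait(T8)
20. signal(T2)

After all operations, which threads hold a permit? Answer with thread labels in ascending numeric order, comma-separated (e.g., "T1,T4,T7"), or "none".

Answer: T6

Derivation:
Step 1: wait(T2) -> count=0 queue=[] holders={T2}
Step 2: wait(T5) -> count=0 queue=[T5] holders={T2}
Step 3: signal(T2) -> count=0 queue=[] holders={T5}
Step 4: wait(T1) -> count=0 queue=[T1] holders={T5}
Step 5: wait(T4) -> count=0 queue=[T1,T4] holders={T5}
Step 6: wait(T8) -> count=0 queue=[T1,T4,T8] holders={T5}
Step 7: signal(T5) -> count=0 queue=[T4,T8] holders={T1}
Step 8: wait(T3) -> count=0 queue=[T4,T8,T3] holders={T1}
Step 9: wait(T2) -> count=0 queue=[T4,T8,T3,T2] holders={T1}
Step 10: wait(T6) -> count=0 queue=[T4,T8,T3,T2,T6] holders={T1}
Step 11: signal(T1) -> count=0 queue=[T8,T3,T2,T6] holders={T4}
Step 12: wait(T5) -> count=0 queue=[T8,T3,T2,T6,T5] holders={T4}
Step 13: wait(T1) -> count=0 queue=[T8,T3,T2,T6,T5,T1] holders={T4}
Step 14: wait(T7) -> count=0 queue=[T8,T3,T2,T6,T5,T1,T7] holders={T4}
Step 15: signal(T4) -> count=0 queue=[T3,T2,T6,T5,T1,T7] holders={T8}
Step 16: wait(T4) -> count=0 queue=[T3,T2,T6,T5,T1,T7,T4] holders={T8}
Step 17: signal(T8) -> count=0 queue=[T2,T6,T5,T1,T7,T4] holders={T3}
Step 18: signal(T3) -> count=0 queue=[T6,T5,T1,T7,T4] holders={T2}
Step 19: wait(T8) -> count=0 queue=[T6,T5,T1,T7,T4,T8] holders={T2}
Step 20: signal(T2) -> count=0 queue=[T5,T1,T7,T4,T8] holders={T6}
Final holders: T6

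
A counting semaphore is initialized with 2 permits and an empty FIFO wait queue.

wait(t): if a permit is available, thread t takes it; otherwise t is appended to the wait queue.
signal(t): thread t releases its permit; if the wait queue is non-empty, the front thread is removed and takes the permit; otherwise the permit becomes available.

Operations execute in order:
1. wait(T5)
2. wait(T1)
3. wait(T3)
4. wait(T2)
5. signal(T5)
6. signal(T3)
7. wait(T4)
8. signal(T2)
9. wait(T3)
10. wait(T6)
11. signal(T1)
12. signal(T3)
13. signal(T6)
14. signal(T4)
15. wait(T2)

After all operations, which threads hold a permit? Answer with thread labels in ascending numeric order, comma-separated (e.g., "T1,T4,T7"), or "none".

Answer: T2

Derivation:
Step 1: wait(T5) -> count=1 queue=[] holders={T5}
Step 2: wait(T1) -> count=0 queue=[] holders={T1,T5}
Step 3: wait(T3) -> count=0 queue=[T3] holders={T1,T5}
Step 4: wait(T2) -> count=0 queue=[T3,T2] holders={T1,T5}
Step 5: signal(T5) -> count=0 queue=[T2] holders={T1,T3}
Step 6: signal(T3) -> count=0 queue=[] holders={T1,T2}
Step 7: wait(T4) -> count=0 queue=[T4] holders={T1,T2}
Step 8: signal(T2) -> count=0 queue=[] holders={T1,T4}
Step 9: wait(T3) -> count=0 queue=[T3] holders={T1,T4}
Step 10: wait(T6) -> count=0 queue=[T3,T6] holders={T1,T4}
Step 11: signal(T1) -> count=0 queue=[T6] holders={T3,T4}
Step 12: signal(T3) -> count=0 queue=[] holders={T4,T6}
Step 13: signal(T6) -> count=1 queue=[] holders={T4}
Step 14: signal(T4) -> count=2 queue=[] holders={none}
Step 15: wait(T2) -> count=1 queue=[] holders={T2}
Final holders: T2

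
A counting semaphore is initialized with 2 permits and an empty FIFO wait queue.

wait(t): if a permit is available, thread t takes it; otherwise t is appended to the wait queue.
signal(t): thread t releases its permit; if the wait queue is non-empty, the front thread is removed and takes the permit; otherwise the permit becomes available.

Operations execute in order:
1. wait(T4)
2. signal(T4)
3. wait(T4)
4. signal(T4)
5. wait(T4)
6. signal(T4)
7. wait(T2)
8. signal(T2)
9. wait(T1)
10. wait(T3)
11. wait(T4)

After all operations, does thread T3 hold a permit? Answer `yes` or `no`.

Step 1: wait(T4) -> count=1 queue=[] holders={T4}
Step 2: signal(T4) -> count=2 queue=[] holders={none}
Step 3: wait(T4) -> count=1 queue=[] holders={T4}
Step 4: signal(T4) -> count=2 queue=[] holders={none}
Step 5: wait(T4) -> count=1 queue=[] holders={T4}
Step 6: signal(T4) -> count=2 queue=[] holders={none}
Step 7: wait(T2) -> count=1 queue=[] holders={T2}
Step 8: signal(T2) -> count=2 queue=[] holders={none}
Step 9: wait(T1) -> count=1 queue=[] holders={T1}
Step 10: wait(T3) -> count=0 queue=[] holders={T1,T3}
Step 11: wait(T4) -> count=0 queue=[T4] holders={T1,T3}
Final holders: {T1,T3} -> T3 in holders

Answer: yes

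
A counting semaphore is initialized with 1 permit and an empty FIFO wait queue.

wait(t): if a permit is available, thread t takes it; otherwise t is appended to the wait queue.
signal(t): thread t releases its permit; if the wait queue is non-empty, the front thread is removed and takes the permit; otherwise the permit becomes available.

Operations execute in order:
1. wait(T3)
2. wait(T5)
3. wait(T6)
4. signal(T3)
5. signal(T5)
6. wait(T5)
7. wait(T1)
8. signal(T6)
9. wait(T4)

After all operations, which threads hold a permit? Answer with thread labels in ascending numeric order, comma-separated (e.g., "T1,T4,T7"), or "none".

Answer: T5

Derivation:
Step 1: wait(T3) -> count=0 queue=[] holders={T3}
Step 2: wait(T5) -> count=0 queue=[T5] holders={T3}
Step 3: wait(T6) -> count=0 queue=[T5,T6] holders={T3}
Step 4: signal(T3) -> count=0 queue=[T6] holders={T5}
Step 5: signal(T5) -> count=0 queue=[] holders={T6}
Step 6: wait(T5) -> count=0 queue=[T5] holders={T6}
Step 7: wait(T1) -> count=0 queue=[T5,T1] holders={T6}
Step 8: signal(T6) -> count=0 queue=[T1] holders={T5}
Step 9: wait(T4) -> count=0 queue=[T1,T4] holders={T5}
Final holders: T5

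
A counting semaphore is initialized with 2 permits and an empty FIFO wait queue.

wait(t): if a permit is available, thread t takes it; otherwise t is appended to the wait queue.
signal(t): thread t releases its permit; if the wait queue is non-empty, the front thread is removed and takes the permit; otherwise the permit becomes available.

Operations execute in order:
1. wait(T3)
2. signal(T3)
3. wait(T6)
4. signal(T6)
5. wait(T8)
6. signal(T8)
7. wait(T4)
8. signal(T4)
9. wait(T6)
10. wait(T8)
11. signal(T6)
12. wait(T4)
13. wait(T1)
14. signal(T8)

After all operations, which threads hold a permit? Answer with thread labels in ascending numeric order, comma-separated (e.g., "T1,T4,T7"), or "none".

Answer: T1,T4

Derivation:
Step 1: wait(T3) -> count=1 queue=[] holders={T3}
Step 2: signal(T3) -> count=2 queue=[] holders={none}
Step 3: wait(T6) -> count=1 queue=[] holders={T6}
Step 4: signal(T6) -> count=2 queue=[] holders={none}
Step 5: wait(T8) -> count=1 queue=[] holders={T8}
Step 6: signal(T8) -> count=2 queue=[] holders={none}
Step 7: wait(T4) -> count=1 queue=[] holders={T4}
Step 8: signal(T4) -> count=2 queue=[] holders={none}
Step 9: wait(T6) -> count=1 queue=[] holders={T6}
Step 10: wait(T8) -> count=0 queue=[] holders={T6,T8}
Step 11: signal(T6) -> count=1 queue=[] holders={T8}
Step 12: wait(T4) -> count=0 queue=[] holders={T4,T8}
Step 13: wait(T1) -> count=0 queue=[T1] holders={T4,T8}
Step 14: signal(T8) -> count=0 queue=[] holders={T1,T4}
Final holders: T1,T4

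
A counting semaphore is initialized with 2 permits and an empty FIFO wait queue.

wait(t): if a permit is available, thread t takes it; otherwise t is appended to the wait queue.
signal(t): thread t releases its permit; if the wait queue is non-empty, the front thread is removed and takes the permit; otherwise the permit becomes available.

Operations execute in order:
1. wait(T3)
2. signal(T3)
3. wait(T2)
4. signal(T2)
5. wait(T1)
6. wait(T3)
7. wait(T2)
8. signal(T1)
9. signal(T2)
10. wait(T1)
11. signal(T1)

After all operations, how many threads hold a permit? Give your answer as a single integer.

Answer: 1

Derivation:
Step 1: wait(T3) -> count=1 queue=[] holders={T3}
Step 2: signal(T3) -> count=2 queue=[] holders={none}
Step 3: wait(T2) -> count=1 queue=[] holders={T2}
Step 4: signal(T2) -> count=2 queue=[] holders={none}
Step 5: wait(T1) -> count=1 queue=[] holders={T1}
Step 6: wait(T3) -> count=0 queue=[] holders={T1,T3}
Step 7: wait(T2) -> count=0 queue=[T2] holders={T1,T3}
Step 8: signal(T1) -> count=0 queue=[] holders={T2,T3}
Step 9: signal(T2) -> count=1 queue=[] holders={T3}
Step 10: wait(T1) -> count=0 queue=[] holders={T1,T3}
Step 11: signal(T1) -> count=1 queue=[] holders={T3}
Final holders: {T3} -> 1 thread(s)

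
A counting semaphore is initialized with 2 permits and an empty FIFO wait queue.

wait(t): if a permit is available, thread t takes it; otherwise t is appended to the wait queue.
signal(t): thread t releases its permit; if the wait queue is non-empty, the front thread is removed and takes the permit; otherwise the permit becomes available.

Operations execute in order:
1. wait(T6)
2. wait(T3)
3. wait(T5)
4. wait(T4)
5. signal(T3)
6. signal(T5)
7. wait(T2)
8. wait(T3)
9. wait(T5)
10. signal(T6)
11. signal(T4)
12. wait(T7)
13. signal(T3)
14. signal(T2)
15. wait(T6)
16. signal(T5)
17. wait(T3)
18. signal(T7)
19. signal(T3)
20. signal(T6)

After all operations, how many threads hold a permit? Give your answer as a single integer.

Step 1: wait(T6) -> count=1 queue=[] holders={T6}
Step 2: wait(T3) -> count=0 queue=[] holders={T3,T6}
Step 3: wait(T5) -> count=0 queue=[T5] holders={T3,T6}
Step 4: wait(T4) -> count=0 queue=[T5,T4] holders={T3,T6}
Step 5: signal(T3) -> count=0 queue=[T4] holders={T5,T6}
Step 6: signal(T5) -> count=0 queue=[] holders={T4,T6}
Step 7: wait(T2) -> count=0 queue=[T2] holders={T4,T6}
Step 8: wait(T3) -> count=0 queue=[T2,T3] holders={T4,T6}
Step 9: wait(T5) -> count=0 queue=[T2,T3,T5] holders={T4,T6}
Step 10: signal(T6) -> count=0 queue=[T3,T5] holders={T2,T4}
Step 11: signal(T4) -> count=0 queue=[T5] holders={T2,T3}
Step 12: wait(T7) -> count=0 queue=[T5,T7] holders={T2,T3}
Step 13: signal(T3) -> count=0 queue=[T7] holders={T2,T5}
Step 14: signal(T2) -> count=0 queue=[] holders={T5,T7}
Step 15: wait(T6) -> count=0 queue=[T6] holders={T5,T7}
Step 16: signal(T5) -> count=0 queue=[] holders={T6,T7}
Step 17: wait(T3) -> count=0 queue=[T3] holders={T6,T7}
Step 18: signal(T7) -> count=0 queue=[] holders={T3,T6}
Step 19: signal(T3) -> count=1 queue=[] holders={T6}
Step 20: signal(T6) -> count=2 queue=[] holders={none}
Final holders: {none} -> 0 thread(s)

Answer: 0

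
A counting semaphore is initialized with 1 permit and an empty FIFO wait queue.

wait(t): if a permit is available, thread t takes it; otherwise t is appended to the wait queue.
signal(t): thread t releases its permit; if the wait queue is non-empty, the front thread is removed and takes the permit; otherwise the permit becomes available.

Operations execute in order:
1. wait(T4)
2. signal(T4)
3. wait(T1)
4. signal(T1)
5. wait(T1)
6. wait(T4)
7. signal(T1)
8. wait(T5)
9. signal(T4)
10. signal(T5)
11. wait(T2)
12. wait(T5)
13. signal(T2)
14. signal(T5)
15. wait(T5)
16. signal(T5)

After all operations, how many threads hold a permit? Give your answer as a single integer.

Answer: 0

Derivation:
Step 1: wait(T4) -> count=0 queue=[] holders={T4}
Step 2: signal(T4) -> count=1 queue=[] holders={none}
Step 3: wait(T1) -> count=0 queue=[] holders={T1}
Step 4: signal(T1) -> count=1 queue=[] holders={none}
Step 5: wait(T1) -> count=0 queue=[] holders={T1}
Step 6: wait(T4) -> count=0 queue=[T4] holders={T1}
Step 7: signal(T1) -> count=0 queue=[] holders={T4}
Step 8: wait(T5) -> count=0 queue=[T5] holders={T4}
Step 9: signal(T4) -> count=0 queue=[] holders={T5}
Step 10: signal(T5) -> count=1 queue=[] holders={none}
Step 11: wait(T2) -> count=0 queue=[] holders={T2}
Step 12: wait(T5) -> count=0 queue=[T5] holders={T2}
Step 13: signal(T2) -> count=0 queue=[] holders={T5}
Step 14: signal(T5) -> count=1 queue=[] holders={none}
Step 15: wait(T5) -> count=0 queue=[] holders={T5}
Step 16: signal(T5) -> count=1 queue=[] holders={none}
Final holders: {none} -> 0 thread(s)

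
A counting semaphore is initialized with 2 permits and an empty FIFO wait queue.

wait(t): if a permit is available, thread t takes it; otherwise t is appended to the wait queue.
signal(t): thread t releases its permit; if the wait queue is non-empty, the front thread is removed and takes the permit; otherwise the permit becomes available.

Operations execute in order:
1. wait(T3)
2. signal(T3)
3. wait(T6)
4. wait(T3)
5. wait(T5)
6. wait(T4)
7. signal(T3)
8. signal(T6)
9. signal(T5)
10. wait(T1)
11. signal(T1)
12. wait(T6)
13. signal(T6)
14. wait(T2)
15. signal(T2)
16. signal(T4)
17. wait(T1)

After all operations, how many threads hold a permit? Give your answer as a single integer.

Step 1: wait(T3) -> count=1 queue=[] holders={T3}
Step 2: signal(T3) -> count=2 queue=[] holders={none}
Step 3: wait(T6) -> count=1 queue=[] holders={T6}
Step 4: wait(T3) -> count=0 queue=[] holders={T3,T6}
Step 5: wait(T5) -> count=0 queue=[T5] holders={T3,T6}
Step 6: wait(T4) -> count=0 queue=[T5,T4] holders={T3,T6}
Step 7: signal(T3) -> count=0 queue=[T4] holders={T5,T6}
Step 8: signal(T6) -> count=0 queue=[] holders={T4,T5}
Step 9: signal(T5) -> count=1 queue=[] holders={T4}
Step 10: wait(T1) -> count=0 queue=[] holders={T1,T4}
Step 11: signal(T1) -> count=1 queue=[] holders={T4}
Step 12: wait(T6) -> count=0 queue=[] holders={T4,T6}
Step 13: signal(T6) -> count=1 queue=[] holders={T4}
Step 14: wait(T2) -> count=0 queue=[] holders={T2,T4}
Step 15: signal(T2) -> count=1 queue=[] holders={T4}
Step 16: signal(T4) -> count=2 queue=[] holders={none}
Step 17: wait(T1) -> count=1 queue=[] holders={T1}
Final holders: {T1} -> 1 thread(s)

Answer: 1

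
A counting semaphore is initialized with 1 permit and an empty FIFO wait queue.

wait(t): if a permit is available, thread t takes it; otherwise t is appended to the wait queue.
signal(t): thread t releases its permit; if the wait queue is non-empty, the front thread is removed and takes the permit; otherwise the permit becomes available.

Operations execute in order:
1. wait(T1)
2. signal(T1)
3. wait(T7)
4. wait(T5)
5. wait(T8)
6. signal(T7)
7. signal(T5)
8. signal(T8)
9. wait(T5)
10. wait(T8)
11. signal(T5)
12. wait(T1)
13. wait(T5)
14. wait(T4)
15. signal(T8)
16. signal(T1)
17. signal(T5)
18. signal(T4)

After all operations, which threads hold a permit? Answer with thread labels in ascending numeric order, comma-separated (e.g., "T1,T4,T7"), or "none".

Step 1: wait(T1) -> count=0 queue=[] holders={T1}
Step 2: signal(T1) -> count=1 queue=[] holders={none}
Step 3: wait(T7) -> count=0 queue=[] holders={T7}
Step 4: wait(T5) -> count=0 queue=[T5] holders={T7}
Step 5: wait(T8) -> count=0 queue=[T5,T8] holders={T7}
Step 6: signal(T7) -> count=0 queue=[T8] holders={T5}
Step 7: signal(T5) -> count=0 queue=[] holders={T8}
Step 8: signal(T8) -> count=1 queue=[] holders={none}
Step 9: wait(T5) -> count=0 queue=[] holders={T5}
Step 10: wait(T8) -> count=0 queue=[T8] holders={T5}
Step 11: signal(T5) -> count=0 queue=[] holders={T8}
Step 12: wait(T1) -> count=0 queue=[T1] holders={T8}
Step 13: wait(T5) -> count=0 queue=[T1,T5] holders={T8}
Step 14: wait(T4) -> count=0 queue=[T1,T5,T4] holders={T8}
Step 15: signal(T8) -> count=0 queue=[T5,T4] holders={T1}
Step 16: signal(T1) -> count=0 queue=[T4] holders={T5}
Step 17: signal(T5) -> count=0 queue=[] holders={T4}
Step 18: signal(T4) -> count=1 queue=[] holders={none}
Final holders: none

Answer: none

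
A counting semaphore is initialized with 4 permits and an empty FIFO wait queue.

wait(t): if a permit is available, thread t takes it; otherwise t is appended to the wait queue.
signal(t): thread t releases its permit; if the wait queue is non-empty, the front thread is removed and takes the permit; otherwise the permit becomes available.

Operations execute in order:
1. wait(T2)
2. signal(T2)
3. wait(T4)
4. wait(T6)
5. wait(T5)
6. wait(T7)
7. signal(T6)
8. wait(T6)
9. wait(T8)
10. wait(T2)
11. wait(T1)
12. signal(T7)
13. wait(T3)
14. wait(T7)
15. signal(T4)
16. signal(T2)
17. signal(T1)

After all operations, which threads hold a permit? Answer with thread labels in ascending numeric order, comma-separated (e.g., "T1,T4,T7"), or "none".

Step 1: wait(T2) -> count=3 queue=[] holders={T2}
Step 2: signal(T2) -> count=4 queue=[] holders={none}
Step 3: wait(T4) -> count=3 queue=[] holders={T4}
Step 4: wait(T6) -> count=2 queue=[] holders={T4,T6}
Step 5: wait(T5) -> count=1 queue=[] holders={T4,T5,T6}
Step 6: wait(T7) -> count=0 queue=[] holders={T4,T5,T6,T7}
Step 7: signal(T6) -> count=1 queue=[] holders={T4,T5,T7}
Step 8: wait(T6) -> count=0 queue=[] holders={T4,T5,T6,T7}
Step 9: wait(T8) -> count=0 queue=[T8] holders={T4,T5,T6,T7}
Step 10: wait(T2) -> count=0 queue=[T8,T2] holders={T4,T5,T6,T7}
Step 11: wait(T1) -> count=0 queue=[T8,T2,T1] holders={T4,T5,T6,T7}
Step 12: signal(T7) -> count=0 queue=[T2,T1] holders={T4,T5,T6,T8}
Step 13: wait(T3) -> count=0 queue=[T2,T1,T3] holders={T4,T5,T6,T8}
Step 14: wait(T7) -> count=0 queue=[T2,T1,T3,T7] holders={T4,T5,T6,T8}
Step 15: signal(T4) -> count=0 queue=[T1,T3,T7] holders={T2,T5,T6,T8}
Step 16: signal(T2) -> count=0 queue=[T3,T7] holders={T1,T5,T6,T8}
Step 17: signal(T1) -> count=0 queue=[T7] holders={T3,T5,T6,T8}
Final holders: T3,T5,T6,T8

Answer: T3,T5,T6,T8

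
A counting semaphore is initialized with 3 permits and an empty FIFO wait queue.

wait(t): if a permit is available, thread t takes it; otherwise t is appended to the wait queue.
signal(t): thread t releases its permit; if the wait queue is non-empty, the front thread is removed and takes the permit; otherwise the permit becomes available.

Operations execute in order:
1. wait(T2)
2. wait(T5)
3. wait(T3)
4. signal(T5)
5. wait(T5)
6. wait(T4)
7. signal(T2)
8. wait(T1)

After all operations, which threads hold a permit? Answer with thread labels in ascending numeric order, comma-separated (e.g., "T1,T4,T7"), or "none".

Step 1: wait(T2) -> count=2 queue=[] holders={T2}
Step 2: wait(T5) -> count=1 queue=[] holders={T2,T5}
Step 3: wait(T3) -> count=0 queue=[] holders={T2,T3,T5}
Step 4: signal(T5) -> count=1 queue=[] holders={T2,T3}
Step 5: wait(T5) -> count=0 queue=[] holders={T2,T3,T5}
Step 6: wait(T4) -> count=0 queue=[T4] holders={T2,T3,T5}
Step 7: signal(T2) -> count=0 queue=[] holders={T3,T4,T5}
Step 8: wait(T1) -> count=0 queue=[T1] holders={T3,T4,T5}
Final holders: T3,T4,T5

Answer: T3,T4,T5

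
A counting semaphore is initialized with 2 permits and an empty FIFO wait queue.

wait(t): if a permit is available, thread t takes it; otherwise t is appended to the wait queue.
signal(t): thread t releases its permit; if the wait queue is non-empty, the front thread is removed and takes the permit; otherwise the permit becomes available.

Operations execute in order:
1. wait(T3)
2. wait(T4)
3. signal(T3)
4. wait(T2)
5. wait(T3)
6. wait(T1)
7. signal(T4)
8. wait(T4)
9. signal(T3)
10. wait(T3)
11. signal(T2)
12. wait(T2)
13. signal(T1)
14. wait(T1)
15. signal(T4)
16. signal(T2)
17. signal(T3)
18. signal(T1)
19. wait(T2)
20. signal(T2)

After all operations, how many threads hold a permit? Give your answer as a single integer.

Answer: 0

Derivation:
Step 1: wait(T3) -> count=1 queue=[] holders={T3}
Step 2: wait(T4) -> count=0 queue=[] holders={T3,T4}
Step 3: signal(T3) -> count=1 queue=[] holders={T4}
Step 4: wait(T2) -> count=0 queue=[] holders={T2,T4}
Step 5: wait(T3) -> count=0 queue=[T3] holders={T2,T4}
Step 6: wait(T1) -> count=0 queue=[T3,T1] holders={T2,T4}
Step 7: signal(T4) -> count=0 queue=[T1] holders={T2,T3}
Step 8: wait(T4) -> count=0 queue=[T1,T4] holders={T2,T3}
Step 9: signal(T3) -> count=0 queue=[T4] holders={T1,T2}
Step 10: wait(T3) -> count=0 queue=[T4,T3] holders={T1,T2}
Step 11: signal(T2) -> count=0 queue=[T3] holders={T1,T4}
Step 12: wait(T2) -> count=0 queue=[T3,T2] holders={T1,T4}
Step 13: signal(T1) -> count=0 queue=[T2] holders={T3,T4}
Step 14: wait(T1) -> count=0 queue=[T2,T1] holders={T3,T4}
Step 15: signal(T4) -> count=0 queue=[T1] holders={T2,T3}
Step 16: signal(T2) -> count=0 queue=[] holders={T1,T3}
Step 17: signal(T3) -> count=1 queue=[] holders={T1}
Step 18: signal(T1) -> count=2 queue=[] holders={none}
Step 19: wait(T2) -> count=1 queue=[] holders={T2}
Step 20: signal(T2) -> count=2 queue=[] holders={none}
Final holders: {none} -> 0 thread(s)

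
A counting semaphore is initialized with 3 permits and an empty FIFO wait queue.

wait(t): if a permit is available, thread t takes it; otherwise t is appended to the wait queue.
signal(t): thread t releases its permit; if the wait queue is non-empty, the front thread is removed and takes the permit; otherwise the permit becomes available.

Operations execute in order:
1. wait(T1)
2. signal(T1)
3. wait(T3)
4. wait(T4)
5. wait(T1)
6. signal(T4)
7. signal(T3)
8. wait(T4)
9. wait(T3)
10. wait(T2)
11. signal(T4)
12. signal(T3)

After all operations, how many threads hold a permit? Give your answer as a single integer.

Step 1: wait(T1) -> count=2 queue=[] holders={T1}
Step 2: signal(T1) -> count=3 queue=[] holders={none}
Step 3: wait(T3) -> count=2 queue=[] holders={T3}
Step 4: wait(T4) -> count=1 queue=[] holders={T3,T4}
Step 5: wait(T1) -> count=0 queue=[] holders={T1,T3,T4}
Step 6: signal(T4) -> count=1 queue=[] holders={T1,T3}
Step 7: signal(T3) -> count=2 queue=[] holders={T1}
Step 8: wait(T4) -> count=1 queue=[] holders={T1,T4}
Step 9: wait(T3) -> count=0 queue=[] holders={T1,T3,T4}
Step 10: wait(T2) -> count=0 queue=[T2] holders={T1,T3,T4}
Step 11: signal(T4) -> count=0 queue=[] holders={T1,T2,T3}
Step 12: signal(T3) -> count=1 queue=[] holders={T1,T2}
Final holders: {T1,T2} -> 2 thread(s)

Answer: 2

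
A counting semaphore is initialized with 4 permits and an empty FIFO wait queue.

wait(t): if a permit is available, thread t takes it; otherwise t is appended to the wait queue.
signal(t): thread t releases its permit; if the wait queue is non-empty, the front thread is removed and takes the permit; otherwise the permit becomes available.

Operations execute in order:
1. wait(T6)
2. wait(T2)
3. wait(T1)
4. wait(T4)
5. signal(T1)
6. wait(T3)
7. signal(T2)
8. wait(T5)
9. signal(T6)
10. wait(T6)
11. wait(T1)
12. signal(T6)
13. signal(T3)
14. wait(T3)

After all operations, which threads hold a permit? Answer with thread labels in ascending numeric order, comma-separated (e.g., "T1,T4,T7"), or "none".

Answer: T1,T3,T4,T5

Derivation:
Step 1: wait(T6) -> count=3 queue=[] holders={T6}
Step 2: wait(T2) -> count=2 queue=[] holders={T2,T6}
Step 3: wait(T1) -> count=1 queue=[] holders={T1,T2,T6}
Step 4: wait(T4) -> count=0 queue=[] holders={T1,T2,T4,T6}
Step 5: signal(T1) -> count=1 queue=[] holders={T2,T4,T6}
Step 6: wait(T3) -> count=0 queue=[] holders={T2,T3,T4,T6}
Step 7: signal(T2) -> count=1 queue=[] holders={T3,T4,T6}
Step 8: wait(T5) -> count=0 queue=[] holders={T3,T4,T5,T6}
Step 9: signal(T6) -> count=1 queue=[] holders={T3,T4,T5}
Step 10: wait(T6) -> count=0 queue=[] holders={T3,T4,T5,T6}
Step 11: wait(T1) -> count=0 queue=[T1] holders={T3,T4,T5,T6}
Step 12: signal(T6) -> count=0 queue=[] holders={T1,T3,T4,T5}
Step 13: signal(T3) -> count=1 queue=[] holders={T1,T4,T5}
Step 14: wait(T3) -> count=0 queue=[] holders={T1,T3,T4,T5}
Final holders: T1,T3,T4,T5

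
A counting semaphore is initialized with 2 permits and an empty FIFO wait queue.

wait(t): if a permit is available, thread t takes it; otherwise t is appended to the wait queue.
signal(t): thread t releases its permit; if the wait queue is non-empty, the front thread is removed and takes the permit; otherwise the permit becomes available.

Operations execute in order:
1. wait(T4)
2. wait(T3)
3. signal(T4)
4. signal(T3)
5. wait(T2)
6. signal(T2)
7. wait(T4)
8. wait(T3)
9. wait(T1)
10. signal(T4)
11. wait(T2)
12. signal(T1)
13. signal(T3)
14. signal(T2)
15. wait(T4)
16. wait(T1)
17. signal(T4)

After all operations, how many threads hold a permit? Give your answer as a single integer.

Step 1: wait(T4) -> count=1 queue=[] holders={T4}
Step 2: wait(T3) -> count=0 queue=[] holders={T3,T4}
Step 3: signal(T4) -> count=1 queue=[] holders={T3}
Step 4: signal(T3) -> count=2 queue=[] holders={none}
Step 5: wait(T2) -> count=1 queue=[] holders={T2}
Step 6: signal(T2) -> count=2 queue=[] holders={none}
Step 7: wait(T4) -> count=1 queue=[] holders={T4}
Step 8: wait(T3) -> count=0 queue=[] holders={T3,T4}
Step 9: wait(T1) -> count=0 queue=[T1] holders={T3,T4}
Step 10: signal(T4) -> count=0 queue=[] holders={T1,T3}
Step 11: wait(T2) -> count=0 queue=[T2] holders={T1,T3}
Step 12: signal(T1) -> count=0 queue=[] holders={T2,T3}
Step 13: signal(T3) -> count=1 queue=[] holders={T2}
Step 14: signal(T2) -> count=2 queue=[] holders={none}
Step 15: wait(T4) -> count=1 queue=[] holders={T4}
Step 16: wait(T1) -> count=0 queue=[] holders={T1,T4}
Step 17: signal(T4) -> count=1 queue=[] holders={T1}
Final holders: {T1} -> 1 thread(s)

Answer: 1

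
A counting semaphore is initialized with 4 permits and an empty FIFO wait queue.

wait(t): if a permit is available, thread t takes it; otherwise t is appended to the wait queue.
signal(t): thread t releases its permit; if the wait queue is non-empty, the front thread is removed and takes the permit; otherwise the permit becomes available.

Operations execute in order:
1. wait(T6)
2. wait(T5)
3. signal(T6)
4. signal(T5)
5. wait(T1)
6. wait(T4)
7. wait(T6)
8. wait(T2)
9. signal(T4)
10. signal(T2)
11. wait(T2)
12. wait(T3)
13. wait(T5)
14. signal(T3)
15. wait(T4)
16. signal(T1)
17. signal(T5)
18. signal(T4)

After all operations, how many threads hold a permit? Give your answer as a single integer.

Answer: 2

Derivation:
Step 1: wait(T6) -> count=3 queue=[] holders={T6}
Step 2: wait(T5) -> count=2 queue=[] holders={T5,T6}
Step 3: signal(T6) -> count=3 queue=[] holders={T5}
Step 4: signal(T5) -> count=4 queue=[] holders={none}
Step 5: wait(T1) -> count=3 queue=[] holders={T1}
Step 6: wait(T4) -> count=2 queue=[] holders={T1,T4}
Step 7: wait(T6) -> count=1 queue=[] holders={T1,T4,T6}
Step 8: wait(T2) -> count=0 queue=[] holders={T1,T2,T4,T6}
Step 9: signal(T4) -> count=1 queue=[] holders={T1,T2,T6}
Step 10: signal(T2) -> count=2 queue=[] holders={T1,T6}
Step 11: wait(T2) -> count=1 queue=[] holders={T1,T2,T6}
Step 12: wait(T3) -> count=0 queue=[] holders={T1,T2,T3,T6}
Step 13: wait(T5) -> count=0 queue=[T5] holders={T1,T2,T3,T6}
Step 14: signal(T3) -> count=0 queue=[] holders={T1,T2,T5,T6}
Step 15: wait(T4) -> count=0 queue=[T4] holders={T1,T2,T5,T6}
Step 16: signal(T1) -> count=0 queue=[] holders={T2,T4,T5,T6}
Step 17: signal(T5) -> count=1 queue=[] holders={T2,T4,T6}
Step 18: signal(T4) -> count=2 queue=[] holders={T2,T6}
Final holders: {T2,T6} -> 2 thread(s)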